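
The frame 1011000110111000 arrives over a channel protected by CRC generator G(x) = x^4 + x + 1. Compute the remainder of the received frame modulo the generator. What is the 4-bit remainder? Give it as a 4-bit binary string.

0000

Modulo-2 division of 1011000110111000 by 10011:
  pos 0: 10110 XOR 10011 = 00101
  pos 2: 10100 XOR 10011 = 00111
  pos 4: 11111 XOR 10011 = 01100
  pos 5: 11000 XOR 10011 = 01011
  pos 6: 10111 XOR 10011 = 00100
  pos 8: 10011 XOR 10011 = 00000
Remainder = 0000 (zero — the frame passes the CRC check).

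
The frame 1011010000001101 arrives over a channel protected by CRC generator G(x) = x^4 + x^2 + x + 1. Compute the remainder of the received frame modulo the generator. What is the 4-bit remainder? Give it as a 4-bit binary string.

0010

Modulo-2 division of 1011010000001101 by 10111:
  pos 0: 10110 XOR 10111 = 00001
  pos 4: 11000 XOR 10111 = 01111
  pos 5: 11110 XOR 10111 = 01001
  pos 6: 10010 XOR 10111 = 00101
  pos 8: 10101 XOR 10111 = 00010
  pos 11: 10101 XOR 10111 = 00010
Remainder = 0010 (nonzero — an error is detected).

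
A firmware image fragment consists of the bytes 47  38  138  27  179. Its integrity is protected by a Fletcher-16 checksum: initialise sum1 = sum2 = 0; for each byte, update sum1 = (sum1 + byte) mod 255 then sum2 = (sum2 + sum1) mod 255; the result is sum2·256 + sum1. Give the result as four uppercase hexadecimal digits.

Running sums (mod 255):
  after byte 0 (47): sum1=47, sum2=47
  after byte 1 (38): sum1=85, sum2=132
  after byte 2 (138): sum1=223, sum2=100
  after byte 3 (27): sum1=250, sum2=95
  after byte 4 (179): sum1=174, sum2=14
Checksum = sum2·256 + sum1 = 14·256 + 174 = 3758 = 0x0EAE.

0EAE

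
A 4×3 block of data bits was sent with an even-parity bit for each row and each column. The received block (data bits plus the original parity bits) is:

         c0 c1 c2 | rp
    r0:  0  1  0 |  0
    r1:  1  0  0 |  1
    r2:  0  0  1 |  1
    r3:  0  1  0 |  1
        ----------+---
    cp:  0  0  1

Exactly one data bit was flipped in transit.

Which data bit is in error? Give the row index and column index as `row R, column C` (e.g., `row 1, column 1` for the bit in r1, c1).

Recompute each row's even parity and compare to rp:
  r0: data parity 1, sent rp 0 → mismatch
  r1: data parity 1, sent rp 1 → ok
  r2: data parity 1, sent rp 1 → ok
  r3: data parity 1, sent rp 1 → ok
Recompute each column's even parity and compare to cp:
  c0: data parity 1, sent cp 0 → mismatch
  c1: data parity 0, sent cp 0 → ok
  c2: data parity 1, sent cp 1 → ok
Exactly one row (r0) and one column (c0) fail → the flipped bit is at their intersection.

row 0, column 0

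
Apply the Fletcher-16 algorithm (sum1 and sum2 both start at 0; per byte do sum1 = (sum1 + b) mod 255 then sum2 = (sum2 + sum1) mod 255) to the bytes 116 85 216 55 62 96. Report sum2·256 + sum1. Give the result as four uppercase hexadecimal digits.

4B78

Running sums (mod 255):
  after byte 0 (116): sum1=116, sum2=116
  after byte 1 (85): sum1=201, sum2=62
  after byte 2 (216): sum1=162, sum2=224
  after byte 3 (55): sum1=217, sum2=186
  after byte 4 (62): sum1=24, sum2=210
  after byte 5 (96): sum1=120, sum2=75
Checksum = sum2·256 + sum1 = 75·256 + 120 = 19320 = 0x4B78.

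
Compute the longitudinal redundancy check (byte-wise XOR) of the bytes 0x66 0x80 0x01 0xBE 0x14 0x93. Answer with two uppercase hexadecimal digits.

XOR the bytes together:
  start with 0x66
  0x66 ⊕ 0x80 = 0xE6
  0xE6 ⊕ 0x01 = 0xE7
  0xE7 ⊕ 0xBE = 0x59
  0x59 ⊕ 0x14 = 0x4D
  0x4D ⊕ 0x93 = 0xDE

DE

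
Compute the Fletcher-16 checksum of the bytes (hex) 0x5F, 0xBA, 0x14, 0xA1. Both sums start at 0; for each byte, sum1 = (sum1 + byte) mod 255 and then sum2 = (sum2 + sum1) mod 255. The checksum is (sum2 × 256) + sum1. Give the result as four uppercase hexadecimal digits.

77CF

Running sums (mod 255):
  after byte 0 (0x5F): sum1=95, sum2=95
  after byte 1 (0xBA): sum1=26, sum2=121
  after byte 2 (0x14): sum1=46, sum2=167
  after byte 3 (0xA1): sum1=207, sum2=119
Checksum = sum2·256 + sum1 = 119·256 + 207 = 30671 = 0x77CF.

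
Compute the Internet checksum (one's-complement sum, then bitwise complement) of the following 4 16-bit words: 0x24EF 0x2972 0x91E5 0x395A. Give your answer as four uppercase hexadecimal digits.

One's-complement addition (fold any carry out of bit 15 back into bit 0):
  0x24EF + 0x2972 = 0x04E61
  0x4E61 + 0x91E5 = 0x0E046
  0xE046 + 0x395A = 0x119A0 → wrap carry → 0x19A1
One's-complement sum = 0x19A1.
Checksum = ~0x19A1 & 0xFFFF = 0xE65E.

E65E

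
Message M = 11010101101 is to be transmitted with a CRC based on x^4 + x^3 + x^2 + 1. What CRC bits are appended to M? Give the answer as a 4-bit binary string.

Append 4 zeros: 110101011010000. Divide by 11101 (XOR where the leading bit is 1):
  pos 0: 11010 XOR 11101 = 00111
  pos 2: 11110 XOR 11101 = 00011
  pos 5: 11110 XOR 11101 = 00011
  pos 8: 11100 XOR 11101 = 00001
Remainder (last 4 bits) = 0100. This is the CRC / FCS.

0100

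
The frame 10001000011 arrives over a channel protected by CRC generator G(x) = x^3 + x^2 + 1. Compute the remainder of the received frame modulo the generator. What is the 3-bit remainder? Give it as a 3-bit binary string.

Modulo-2 division of 10001000011 by 1101:
  pos 0: 1000 XOR 1101 = 0101
  pos 1: 1011 XOR 1101 = 0110
  pos 2: 1100 XOR 1101 = 0001
  pos 5: 1000 XOR 1101 = 0101
  pos 6: 1011 XOR 1101 = 0110
  pos 7: 1101 XOR 1101 = 0000
Remainder = 000 (zero — the frame passes the CRC check).

000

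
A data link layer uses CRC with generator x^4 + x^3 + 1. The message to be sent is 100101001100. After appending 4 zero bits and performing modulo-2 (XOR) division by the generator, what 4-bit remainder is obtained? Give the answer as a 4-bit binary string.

Append 4 zeros: 1001010011000000. Divide by 11001 (XOR where the leading bit is 1):
  pos 0: 10010 XOR 11001 = 01011
  pos 1: 10111 XOR 11001 = 01110
  pos 2: 11100 XOR 11001 = 00101
  pos 4: 10101 XOR 11001 = 01100
  pos 5: 11001 XOR 11001 = 00000
Remainder (last 4 bits) = 0000. This is the CRC / FCS.

0000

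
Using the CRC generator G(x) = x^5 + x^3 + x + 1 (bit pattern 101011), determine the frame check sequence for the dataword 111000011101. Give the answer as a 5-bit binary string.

01000

Append 5 zeros: 11100001110100000. Divide by 101011 (XOR where the leading bit is 1):
  pos 0: 111000 XOR 101011 = 010011
  pos 1: 100110 XOR 101011 = 001101
  pos 3: 110111 XOR 101011 = 011100
  pos 4: 111001 XOR 101011 = 010010
  pos 5: 100100 XOR 101011 = 001111
  pos 7: 111110 XOR 101011 = 010101
  pos 8: 101010 XOR 101011 = 000001
Remainder (last 5 bits) = 01000. This is the CRC / FCS.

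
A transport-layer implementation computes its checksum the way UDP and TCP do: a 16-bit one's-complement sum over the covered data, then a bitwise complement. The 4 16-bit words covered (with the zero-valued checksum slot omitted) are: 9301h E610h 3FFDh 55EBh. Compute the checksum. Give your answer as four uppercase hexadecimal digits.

F104

One's-complement addition (fold any carry out of bit 15 back into bit 0):
  0x9301 + 0xE610 = 0x17911 → wrap carry → 0x7912
  0x7912 + 0x3FFD = 0x0B90F
  0xB90F + 0x55EB = 0x10EFA → wrap carry → 0x0EFB
One's-complement sum = 0x0EFB.
Checksum = ~0x0EFB & 0xFFFF = 0xF104.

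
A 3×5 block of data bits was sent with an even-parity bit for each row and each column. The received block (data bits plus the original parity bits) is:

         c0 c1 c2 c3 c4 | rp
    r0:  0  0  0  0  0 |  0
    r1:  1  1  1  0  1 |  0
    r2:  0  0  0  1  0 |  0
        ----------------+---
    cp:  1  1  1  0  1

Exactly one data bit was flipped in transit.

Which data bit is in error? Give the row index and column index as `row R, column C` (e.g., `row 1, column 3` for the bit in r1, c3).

Recompute each row's even parity and compare to rp:
  r0: data parity 0, sent rp 0 → ok
  r1: data parity 0, sent rp 0 → ok
  r2: data parity 1, sent rp 0 → mismatch
Recompute each column's even parity and compare to cp:
  c0: data parity 1, sent cp 1 → ok
  c1: data parity 1, sent cp 1 → ok
  c2: data parity 1, sent cp 1 → ok
  c3: data parity 1, sent cp 0 → mismatch
  c4: data parity 1, sent cp 1 → ok
Exactly one row (r2) and one column (c3) fail → the flipped bit is at their intersection.

row 2, column 3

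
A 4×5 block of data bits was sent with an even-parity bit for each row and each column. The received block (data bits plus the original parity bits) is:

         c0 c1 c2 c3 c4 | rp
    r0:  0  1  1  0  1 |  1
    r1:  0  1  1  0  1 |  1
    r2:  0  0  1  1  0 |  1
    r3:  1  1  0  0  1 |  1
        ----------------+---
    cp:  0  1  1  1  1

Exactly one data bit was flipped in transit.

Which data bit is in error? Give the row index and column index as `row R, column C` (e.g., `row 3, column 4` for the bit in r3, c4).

row 2, column 0

Recompute each row's even parity and compare to rp:
  r0: data parity 1, sent rp 1 → ok
  r1: data parity 1, sent rp 1 → ok
  r2: data parity 0, sent rp 1 → mismatch
  r3: data parity 1, sent rp 1 → ok
Recompute each column's even parity and compare to cp:
  c0: data parity 1, sent cp 0 → mismatch
  c1: data parity 1, sent cp 1 → ok
  c2: data parity 1, sent cp 1 → ok
  c3: data parity 1, sent cp 1 → ok
  c4: data parity 1, sent cp 1 → ok
Exactly one row (r2) and one column (c0) fail → the flipped bit is at their intersection.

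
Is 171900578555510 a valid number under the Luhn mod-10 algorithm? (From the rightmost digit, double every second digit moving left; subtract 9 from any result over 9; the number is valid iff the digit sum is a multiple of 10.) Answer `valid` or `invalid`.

From the right, keep odd positions and double even positions (subtract 9 from any doubled value over 9):
  doubled (positions 2,4,...): 2 1 1 5 0 9 5 → sum 23
  kept (positions 1,3,...): 0 5 5 8 5 0 1 1 → sum 25
Total = 48.
48 mod 10 = 8, so the number is invalid.

invalid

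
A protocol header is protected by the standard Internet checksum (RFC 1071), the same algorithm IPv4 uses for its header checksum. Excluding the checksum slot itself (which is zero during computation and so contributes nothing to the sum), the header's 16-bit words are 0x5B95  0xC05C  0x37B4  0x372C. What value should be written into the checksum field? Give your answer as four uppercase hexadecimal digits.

One's-complement addition (fold any carry out of bit 15 back into bit 0):
  0x5B95 + 0xC05C = 0x11BF1 → wrap carry → 0x1BF2
  0x1BF2 + 0x37B4 = 0x053A6
  0x53A6 + 0x372C = 0x08AD2
One's-complement sum = 0x8AD2.
Checksum = ~0x8AD2 & 0xFFFF = 0x752D.

752D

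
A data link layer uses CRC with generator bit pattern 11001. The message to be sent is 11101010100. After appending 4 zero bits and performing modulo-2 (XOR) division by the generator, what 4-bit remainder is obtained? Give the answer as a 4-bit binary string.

Append 4 zeros: 111010101000000. Divide by 11001 (XOR where the leading bit is 1):
  pos 0: 11101 XOR 11001 = 00100
  pos 2: 10001 XOR 11001 = 01000
  pos 3: 10000 XOR 11001 = 01001
  pos 4: 10011 XOR 11001 = 01010
  pos 5: 10100 XOR 11001 = 01101
  pos 6: 11010 XOR 11001 = 00011
  pos 9: 11000 XOR 11001 = 00001
Remainder (last 4 bits) = 0010. This is the CRC / FCS.

0010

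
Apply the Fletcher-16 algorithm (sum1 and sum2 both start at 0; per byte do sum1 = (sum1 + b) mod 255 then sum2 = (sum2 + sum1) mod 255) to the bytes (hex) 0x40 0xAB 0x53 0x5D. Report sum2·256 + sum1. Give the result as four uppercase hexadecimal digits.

Running sums (mod 255):
  after byte 0 (0x40): sum1=64, sum2=64
  after byte 1 (0xAB): sum1=235, sum2=44
  after byte 2 (0x53): sum1=63, sum2=107
  after byte 3 (0x5D): sum1=156, sum2=8
Checksum = sum2·256 + sum1 = 8·256 + 156 = 2204 = 0x089C.

089C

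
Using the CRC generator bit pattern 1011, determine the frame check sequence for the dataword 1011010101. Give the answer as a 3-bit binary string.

101

Append 3 zeros: 1011010101000. Divide by 1011 (XOR where the leading bit is 1):
  pos 0: 1011 XOR 1011 = 0000
  pos 5: 1010 XOR 1011 = 0001
  pos 8: 1100 XOR 1011 = 0111
  pos 9: 1110 XOR 1011 = 0101
Remainder (last 3 bits) = 101. This is the CRC / FCS.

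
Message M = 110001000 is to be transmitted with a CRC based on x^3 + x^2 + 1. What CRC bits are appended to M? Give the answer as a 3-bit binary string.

Append 3 zeros: 110001000000. Divide by 1101 (XOR where the leading bit is 1):
  pos 0: 1100 XOR 1101 = 0001
  pos 3: 1010 XOR 1101 = 0111
  pos 4: 1110 XOR 1101 = 0011
  pos 6: 1100 XOR 1101 = 0001
Remainder (last 3 bits) = 100. This is the CRC / FCS.

100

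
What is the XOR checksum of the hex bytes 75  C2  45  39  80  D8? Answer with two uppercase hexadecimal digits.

XOR the bytes together:
  start with 0x75
  0x75 ⊕ 0xC2 = 0xB7
  0xB7 ⊕ 0x45 = 0xF2
  0xF2 ⊕ 0x39 = 0xCB
  0xCB ⊕ 0x80 = 0x4B
  0x4B ⊕ 0xD8 = 0x93

93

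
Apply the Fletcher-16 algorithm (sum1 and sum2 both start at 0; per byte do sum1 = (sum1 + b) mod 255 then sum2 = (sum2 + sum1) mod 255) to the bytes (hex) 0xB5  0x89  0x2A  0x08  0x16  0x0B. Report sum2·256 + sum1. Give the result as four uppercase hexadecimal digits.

Running sums (mod 255):
  after byte 0 (0xB5): sum1=181, sum2=181
  after byte 1 (0x89): sum1=63, sum2=244
  after byte 2 (0x2A): sum1=105, sum2=94
  after byte 3 (0x08): sum1=113, sum2=207
  after byte 4 (0x16): sum1=135, sum2=87
  after byte 5 (0x0B): sum1=146, sum2=233
Checksum = sum2·256 + sum1 = 233·256 + 146 = 59794 = 0xE992.

E992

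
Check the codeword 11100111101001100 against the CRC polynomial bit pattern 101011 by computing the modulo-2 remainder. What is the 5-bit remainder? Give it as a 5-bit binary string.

Modulo-2 division of 11100111101001100 by 101011:
  pos 0: 111001 XOR 101011 = 010010
  pos 1: 100101 XOR 101011 = 001110
  pos 3: 111011 XOR 101011 = 010000
  pos 4: 100000 XOR 101011 = 001011
  pos 6: 101110 XOR 101011 = 000101
  pos 9: 101011 XOR 101011 = 000000
Remainder = 00000 (zero — the frame passes the CRC check).

00000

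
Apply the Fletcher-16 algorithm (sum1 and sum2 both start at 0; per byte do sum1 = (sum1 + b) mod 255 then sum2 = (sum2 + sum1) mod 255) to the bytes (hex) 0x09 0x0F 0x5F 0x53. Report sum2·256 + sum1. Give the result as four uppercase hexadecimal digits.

63CA

Running sums (mod 255):
  after byte 0 (0x09): sum1=9, sum2=9
  after byte 1 (0x0F): sum1=24, sum2=33
  after byte 2 (0x5F): sum1=119, sum2=152
  after byte 3 (0x53): sum1=202, sum2=99
Checksum = sum2·256 + sum1 = 99·256 + 202 = 25546 = 0x63CA.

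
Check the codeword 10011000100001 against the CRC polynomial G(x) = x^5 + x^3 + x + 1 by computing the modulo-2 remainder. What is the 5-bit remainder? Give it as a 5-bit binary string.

11010

Modulo-2 division of 10011000100001 by 101011:
  pos 0: 100110 XOR 101011 = 001101
  pos 2: 110100 XOR 101011 = 011111
  pos 3: 111111 XOR 101011 = 010100
  pos 4: 101000 XOR 101011 = 000011
  pos 8: 110001 XOR 101011 = 011010
Remainder = 11010 (nonzero — an error is detected).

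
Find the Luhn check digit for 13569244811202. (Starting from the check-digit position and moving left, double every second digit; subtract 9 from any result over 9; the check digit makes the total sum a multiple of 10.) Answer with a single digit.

Partial digits right→left: 2 0 2 1 1 8 4 4 2 9 6 5 3 1
Double every second digit counting from the check-digit position (so the 1st, 3rd, 5th, ... of the partial from the right).
  doubled (with −9 where >9): 4 4 2 8 4 3 6 → sum 31
  kept as-is: 0 1 8 4 9 5 1 → sum 28
Total = 31 + 28 = 59.
Check digit = (10 − (59 mod 10)) mod 10 = 1.

1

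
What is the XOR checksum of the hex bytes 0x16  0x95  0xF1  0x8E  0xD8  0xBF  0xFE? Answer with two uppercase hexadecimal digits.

65

XOR the bytes together:
  start with 0x16
  0x16 ⊕ 0x95 = 0x83
  0x83 ⊕ 0xF1 = 0x72
  0x72 ⊕ 0x8E = 0xFC
  0xFC ⊕ 0xD8 = 0x24
  0x24 ⊕ 0xBF = 0x9B
  0x9B ⊕ 0xFE = 0x65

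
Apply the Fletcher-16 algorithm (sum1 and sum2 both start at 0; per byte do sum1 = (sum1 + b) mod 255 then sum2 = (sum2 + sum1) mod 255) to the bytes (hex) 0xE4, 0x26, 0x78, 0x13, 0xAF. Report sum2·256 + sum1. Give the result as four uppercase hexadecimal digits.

5046

Running sums (mod 255):
  after byte 0 (0xE4): sum1=228, sum2=228
  after byte 1 (0x26): sum1=11, sum2=239
  after byte 2 (0x78): sum1=131, sum2=115
  after byte 3 (0x13): sum1=150, sum2=10
  after byte 4 (0xAF): sum1=70, sum2=80
Checksum = sum2·256 + sum1 = 80·256 + 70 = 20550 = 0x5046.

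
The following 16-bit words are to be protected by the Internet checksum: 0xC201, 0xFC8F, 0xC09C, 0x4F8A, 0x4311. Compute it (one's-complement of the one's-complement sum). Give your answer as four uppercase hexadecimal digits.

One's-complement addition (fold any carry out of bit 15 back into bit 0):
  0xC201 + 0xFC8F = 0x1BE90 → wrap carry → 0xBE91
  0xBE91 + 0xC09C = 0x17F2D → wrap carry → 0x7F2E
  0x7F2E + 0x4F8A = 0x0CEB8
  0xCEB8 + 0x4311 = 0x111C9 → wrap carry → 0x11CA
One's-complement sum = 0x11CA.
Checksum = ~0x11CA & 0xFFFF = 0xEE35.

EE35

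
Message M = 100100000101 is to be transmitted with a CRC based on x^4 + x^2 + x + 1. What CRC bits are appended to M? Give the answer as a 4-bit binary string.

0000

Append 4 zeros: 1001000001010000. Divide by 10111 (XOR where the leading bit is 1):
  pos 0: 10010 XOR 10111 = 00101
  pos 2: 10100 XOR 10111 = 00011
  pos 5: 11001 XOR 10111 = 01110
  pos 6: 11100 XOR 10111 = 01011
  pos 7: 10111 XOR 10111 = 00000
Remainder (last 4 bits) = 0000. This is the CRC / FCS.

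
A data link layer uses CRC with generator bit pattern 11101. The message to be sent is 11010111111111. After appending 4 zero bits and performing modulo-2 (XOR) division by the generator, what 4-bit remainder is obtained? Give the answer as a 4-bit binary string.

1100

Append 4 zeros: 110101111111110000. Divide by 11101 (XOR where the leading bit is 1):
  pos 0: 11010 XOR 11101 = 00111
  pos 2: 11111 XOR 11101 = 00010
  pos 5: 10111 XOR 11101 = 01010
  pos 6: 10101 XOR 11101 = 01000
  pos 7: 10001 XOR 11101 = 01100
  pos 8: 11001 XOR 11101 = 00100
  pos 10: 10010 XOR 11101 = 01111
  pos 11: 11110 XOR 11101 = 00011
Remainder (last 4 bits) = 1100. This is the CRC / FCS.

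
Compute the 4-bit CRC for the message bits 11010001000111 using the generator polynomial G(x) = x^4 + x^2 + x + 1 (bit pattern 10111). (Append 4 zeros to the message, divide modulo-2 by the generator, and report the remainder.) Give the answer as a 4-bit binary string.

Append 4 zeros: 110100010001110000. Divide by 10111 (XOR where the leading bit is 1):
  pos 0: 11010 XOR 10111 = 01101
  pos 1: 11010 XOR 10111 = 01101
  pos 2: 11010 XOR 10111 = 01101
  pos 3: 11011 XOR 10111 = 01100
  pos 4: 11000 XOR 10111 = 01111
  pos 5: 11110 XOR 10111 = 01001
  pos 6: 10010 XOR 10111 = 00101
  pos 8: 10111 XOR 10111 = 00000
  pos 13: 10000 XOR 10111 = 00111
Remainder (last 4 bits) = 0111. This is the CRC / FCS.

0111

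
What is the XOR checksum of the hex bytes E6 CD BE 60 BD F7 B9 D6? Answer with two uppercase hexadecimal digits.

D0

XOR the bytes together:
  start with 0xE6
  0xE6 ⊕ 0xCD = 0x2B
  0x2B ⊕ 0xBE = 0x95
  0x95 ⊕ 0x60 = 0xF5
  0xF5 ⊕ 0xBD = 0x48
  0x48 ⊕ 0xF7 = 0xBF
  0xBF ⊕ 0xB9 = 0x06
  0x06 ⊕ 0xD6 = 0xD0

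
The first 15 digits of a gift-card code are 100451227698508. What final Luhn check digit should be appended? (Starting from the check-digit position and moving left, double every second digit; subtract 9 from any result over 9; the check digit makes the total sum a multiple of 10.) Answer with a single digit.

Partial digits right→left: 8 0 5 8 9 6 7 2 2 1 5 4 0 0 1
Double every second digit counting from the check-digit position (so the 1st, 3rd, 5th, ... of the partial from the right).
  doubled (with −9 where >9): 7 1 9 5 4 1 0 2 → sum 29
  kept as-is: 0 8 6 2 1 4 0 → sum 21
Total = 29 + 21 = 50.
Check digit = (10 − (50 mod 10)) mod 10 = 0.

0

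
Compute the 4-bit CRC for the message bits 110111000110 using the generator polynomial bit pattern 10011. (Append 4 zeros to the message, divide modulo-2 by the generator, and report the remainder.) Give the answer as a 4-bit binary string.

0100

Append 4 zeros: 1101110001100000. Divide by 10011 (XOR where the leading bit is 1):
  pos 0: 11011 XOR 10011 = 01000
  pos 1: 10001 XOR 10011 = 00010
  pos 4: 10000 XOR 10011 = 00011
  pos 7: 11110 XOR 10011 = 01101
  pos 8: 11010 XOR 10011 = 01001
  pos 9: 10010 XOR 10011 = 00001
Remainder (last 4 bits) = 0100. This is the CRC / FCS.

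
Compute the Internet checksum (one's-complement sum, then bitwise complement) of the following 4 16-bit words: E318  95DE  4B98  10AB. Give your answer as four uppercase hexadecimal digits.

2AC5

One's-complement addition (fold any carry out of bit 15 back into bit 0):
  0xE318 + 0x95DE = 0x178F6 → wrap carry → 0x78F7
  0x78F7 + 0x4B98 = 0x0C48F
  0xC48F + 0x10AB = 0x0D53A
One's-complement sum = 0xD53A.
Checksum = ~0xD53A & 0xFFFF = 0x2AC5.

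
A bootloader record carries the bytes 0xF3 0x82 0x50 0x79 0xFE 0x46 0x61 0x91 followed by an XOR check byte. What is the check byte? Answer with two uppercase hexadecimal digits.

XOR the bytes together:
  start with 0xF3
  0xF3 ⊕ 0x82 = 0x71
  0x71 ⊕ 0x50 = 0x21
  0x21 ⊕ 0x79 = 0x58
  0x58 ⊕ 0xFE = 0xA6
  0xA6 ⊕ 0x46 = 0xE0
  0xE0 ⊕ 0x61 = 0x81
  0x81 ⊕ 0x91 = 0x10

10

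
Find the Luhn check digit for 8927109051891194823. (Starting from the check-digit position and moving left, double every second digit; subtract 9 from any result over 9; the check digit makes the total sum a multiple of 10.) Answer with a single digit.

3

Partial digits right→left: 3 2 8 4 9 1 1 9 8 1 5 0 9 0 1 7 2 9 8
Double every second digit counting from the check-digit position (so the 1st, 3rd, 5th, ... of the partial from the right).
  doubled (with −9 where >9): 6 7 9 2 7 1 9 2 4 7 → sum 54
  kept as-is: 2 4 1 9 1 0 0 7 9 → sum 33
Total = 54 + 33 = 87.
Check digit = (10 − (87 mod 10)) mod 10 = 3.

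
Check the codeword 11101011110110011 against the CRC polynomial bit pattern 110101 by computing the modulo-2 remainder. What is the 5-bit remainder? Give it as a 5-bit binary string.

00000

Modulo-2 division of 11101011110110011 by 110101:
  pos 0: 111010 XOR 110101 = 001111
  pos 2: 111111 XOR 110101 = 001010
  pos 4: 101011 XOR 110101 = 011110
  pos 5: 111100 XOR 110101 = 001001
  pos 7: 100111 XOR 110101 = 010010
  pos 8: 100100 XOR 110101 = 010001
  pos 9: 100010 XOR 110101 = 010111
  pos 10: 101111 XOR 110101 = 011010
  pos 11: 110101 XOR 110101 = 000000
Remainder = 00000 (zero — the frame passes the CRC check).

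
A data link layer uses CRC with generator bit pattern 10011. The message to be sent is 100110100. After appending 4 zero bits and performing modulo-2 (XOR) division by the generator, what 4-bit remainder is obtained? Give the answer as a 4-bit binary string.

Append 4 zeros: 1001101000000. Divide by 10011 (XOR where the leading bit is 1):
  pos 0: 10011 XOR 10011 = 00000
  pos 6: 10000 XOR 10011 = 00011
Remainder (last 4 bits) = 1100. This is the CRC / FCS.

1100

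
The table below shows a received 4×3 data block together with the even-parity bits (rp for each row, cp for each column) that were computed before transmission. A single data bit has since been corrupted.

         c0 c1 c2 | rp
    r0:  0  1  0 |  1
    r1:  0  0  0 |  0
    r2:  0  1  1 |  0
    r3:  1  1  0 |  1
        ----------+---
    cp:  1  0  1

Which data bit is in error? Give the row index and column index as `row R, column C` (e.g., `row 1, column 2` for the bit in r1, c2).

row 3, column 1

Recompute each row's even parity and compare to rp:
  r0: data parity 1, sent rp 1 → ok
  r1: data parity 0, sent rp 0 → ok
  r2: data parity 0, sent rp 0 → ok
  r3: data parity 0, sent rp 1 → mismatch
Recompute each column's even parity and compare to cp:
  c0: data parity 1, sent cp 1 → ok
  c1: data parity 1, sent cp 0 → mismatch
  c2: data parity 1, sent cp 1 → ok
Exactly one row (r3) and one column (c1) fail → the flipped bit is at their intersection.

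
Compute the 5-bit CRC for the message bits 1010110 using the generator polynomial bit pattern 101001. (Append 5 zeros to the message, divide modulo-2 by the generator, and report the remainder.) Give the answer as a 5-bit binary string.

Append 5 zeros: 101011000000. Divide by 101001 (XOR where the leading bit is 1):
  pos 0: 101011 XOR 101001 = 000010
  pos 4: 100000 XOR 101001 = 001001
  pos 6: 100100 XOR 101001 = 001101
Remainder (last 5 bits) = 01101. This is the CRC / FCS.

01101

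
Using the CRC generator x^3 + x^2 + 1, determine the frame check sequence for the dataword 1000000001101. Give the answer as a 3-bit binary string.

Append 3 zeros: 1000000001101000. Divide by 1101 (XOR where the leading bit is 1):
  pos 0: 1000 XOR 1101 = 0101
  pos 1: 1010 XOR 1101 = 0111
  pos 2: 1110 XOR 1101 = 0011
  pos 4: 1100 XOR 1101 = 0001
  pos 7: 1011 XOR 1101 = 0110
  pos 8: 1100 XOR 1101 = 0001
  pos 11: 1100 XOR 1101 = 0001
Remainder (last 3 bits) = 010. This is the CRC / FCS.

010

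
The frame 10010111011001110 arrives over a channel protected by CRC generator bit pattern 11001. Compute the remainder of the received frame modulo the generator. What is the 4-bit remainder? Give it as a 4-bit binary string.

Modulo-2 division of 10010111011001110 by 11001:
  pos 0: 10010 XOR 11001 = 01011
  pos 1: 10111 XOR 11001 = 01110
  pos 2: 11101 XOR 11001 = 00100
  pos 4: 10010 XOR 11001 = 01011
  pos 5: 10111 XOR 11001 = 01110
  pos 6: 11101 XOR 11001 = 00100
  pos 8: 10000 XOR 11001 = 01001
  pos 9: 10011 XOR 11001 = 01010
  pos 10: 10101 XOR 11001 = 01100
  pos 11: 11001 XOR 11001 = 00000
Remainder = 0000 (zero — the frame passes the CRC check).

0000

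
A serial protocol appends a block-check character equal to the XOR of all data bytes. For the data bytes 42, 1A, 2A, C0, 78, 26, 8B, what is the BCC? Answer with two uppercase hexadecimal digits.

67

XOR the bytes together:
  start with 0x42
  0x42 ⊕ 0x1A = 0x58
  0x58 ⊕ 0x2A = 0x72
  0x72 ⊕ 0xC0 = 0xB2
  0xB2 ⊕ 0x78 = 0xCA
  0xCA ⊕ 0x26 = 0xEC
  0xEC ⊕ 0x8B = 0x67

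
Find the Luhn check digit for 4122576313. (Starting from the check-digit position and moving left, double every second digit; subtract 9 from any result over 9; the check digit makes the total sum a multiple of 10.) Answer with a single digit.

Partial digits right→left: 3 1 3 6 7 5 2 2 1 4
Double every second digit counting from the check-digit position (so the 1st, 3rd, 5th, ... of the partial from the right).
  doubled (with −9 where >9): 6 6 5 4 2 → sum 23
  kept as-is: 1 6 5 2 4 → sum 18
Total = 23 + 18 = 41.
Check digit = (10 − (41 mod 10)) mod 10 = 9.

9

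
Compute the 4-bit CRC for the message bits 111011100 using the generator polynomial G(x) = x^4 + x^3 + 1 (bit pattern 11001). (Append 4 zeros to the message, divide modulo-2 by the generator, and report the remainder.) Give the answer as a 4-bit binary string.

Append 4 zeros: 1110111000000. Divide by 11001 (XOR where the leading bit is 1):
  pos 0: 11101 XOR 11001 = 00100
  pos 2: 10011 XOR 11001 = 01010
  pos 3: 10100 XOR 11001 = 01101
  pos 4: 11010 XOR 11001 = 00011
  pos 7: 11000 XOR 11001 = 00001
Remainder (last 4 bits) = 0010. This is the CRC / FCS.

0010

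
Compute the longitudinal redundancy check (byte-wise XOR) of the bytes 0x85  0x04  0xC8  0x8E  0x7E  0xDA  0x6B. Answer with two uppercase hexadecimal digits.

XOR the bytes together:
  start with 0x85
  0x85 ⊕ 0x04 = 0x81
  0x81 ⊕ 0xC8 = 0x49
  0x49 ⊕ 0x8E = 0xC7
  0xC7 ⊕ 0x7E = 0xB9
  0xB9 ⊕ 0xDA = 0x63
  0x63 ⊕ 0x6B = 0x08

08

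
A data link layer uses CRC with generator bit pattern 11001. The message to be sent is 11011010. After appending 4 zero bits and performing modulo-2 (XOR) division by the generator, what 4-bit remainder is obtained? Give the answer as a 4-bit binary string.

Append 4 zeros: 110110100000. Divide by 11001 (XOR where the leading bit is 1):
  pos 0: 11011 XOR 11001 = 00010
  pos 3: 10010 XOR 11001 = 01011
  pos 4: 10110 XOR 11001 = 01111
  pos 5: 11110 XOR 11001 = 00111
  pos 7: 11100 XOR 11001 = 00101
Remainder (last 4 bits) = 0101. This is the CRC / FCS.

0101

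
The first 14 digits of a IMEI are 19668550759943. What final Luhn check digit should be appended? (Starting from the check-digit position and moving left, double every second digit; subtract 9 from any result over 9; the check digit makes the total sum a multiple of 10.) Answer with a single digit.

1

Partial digits right→left: 3 4 9 9 5 7 0 5 5 8 6 6 9 1
Double every second digit counting from the check-digit position (so the 1st, 3rd, 5th, ... of the partial from the right).
  doubled (with −9 where >9): 6 9 1 0 1 3 9 → sum 29
  kept as-is: 4 9 7 5 8 6 1 → sum 40
Total = 29 + 40 = 69.
Check digit = (10 − (69 mod 10)) mod 10 = 1.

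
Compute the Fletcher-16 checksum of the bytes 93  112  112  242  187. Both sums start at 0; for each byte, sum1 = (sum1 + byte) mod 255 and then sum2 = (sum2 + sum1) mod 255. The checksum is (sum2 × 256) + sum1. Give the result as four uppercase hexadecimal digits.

87EC

Running sums (mod 255):
  after byte 0 (93): sum1=93, sum2=93
  after byte 1 (112): sum1=205, sum2=43
  after byte 2 (112): sum1=62, sum2=105
  after byte 3 (242): sum1=49, sum2=154
  after byte 4 (187): sum1=236, sum2=135
Checksum = sum2·256 + sum1 = 135·256 + 236 = 34796 = 0x87EC.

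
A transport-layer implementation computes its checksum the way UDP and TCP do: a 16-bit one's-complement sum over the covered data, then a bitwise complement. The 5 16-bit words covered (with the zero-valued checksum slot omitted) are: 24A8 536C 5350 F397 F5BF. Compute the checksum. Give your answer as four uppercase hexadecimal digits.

One's-complement addition (fold any carry out of bit 15 back into bit 0):
  0x24A8 + 0x536C = 0x07814
  0x7814 + 0x5350 = 0x0CB64
  0xCB64 + 0xF397 = 0x1BEFB → wrap carry → 0xBEFC
  0xBEFC + 0xF5BF = 0x1B4BB → wrap carry → 0xB4BC
One's-complement sum = 0xB4BC.
Checksum = ~0xB4BC & 0xFFFF = 0x4B43.

4B43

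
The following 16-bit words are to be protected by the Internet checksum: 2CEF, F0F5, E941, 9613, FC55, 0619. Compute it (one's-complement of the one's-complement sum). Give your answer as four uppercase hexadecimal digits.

One's-complement addition (fold any carry out of bit 15 back into bit 0):
  0x2CEF + 0xF0F5 = 0x11DE4 → wrap carry → 0x1DE5
  0x1DE5 + 0xE941 = 0x10726 → wrap carry → 0x0727
  0x0727 + 0x9613 = 0x09D3A
  0x9D3A + 0xFC55 = 0x1998F → wrap carry → 0x9990
  0x9990 + 0x0619 = 0x09FA9
One's-complement sum = 0x9FA9.
Checksum = ~0x9FA9 & 0xFFFF = 0x6056.

6056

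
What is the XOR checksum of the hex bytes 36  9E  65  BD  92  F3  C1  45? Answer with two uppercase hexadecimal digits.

XOR the bytes together:
  start with 0x36
  0x36 ⊕ 0x9E = 0xA8
  0xA8 ⊕ 0x65 = 0xCD
  0xCD ⊕ 0xBD = 0x70
  0x70 ⊕ 0x92 = 0xE2
  0xE2 ⊕ 0xF3 = 0x11
  0x11 ⊕ 0xC1 = 0xD0
  0xD0 ⊕ 0x45 = 0x95

95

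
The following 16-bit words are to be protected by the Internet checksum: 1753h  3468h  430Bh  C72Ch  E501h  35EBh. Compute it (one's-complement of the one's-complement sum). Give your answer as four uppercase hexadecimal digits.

8F1F

One's-complement addition (fold any carry out of bit 15 back into bit 0):
  0x1753 + 0x3468 = 0x04BBB
  0x4BBB + 0x430B = 0x08EC6
  0x8EC6 + 0xC72C = 0x155F2 → wrap carry → 0x55F3
  0x55F3 + 0xE501 = 0x13AF4 → wrap carry → 0x3AF5
  0x3AF5 + 0x35EB = 0x070E0
One's-complement sum = 0x70E0.
Checksum = ~0x70E0 & 0xFFFF = 0x8F1F.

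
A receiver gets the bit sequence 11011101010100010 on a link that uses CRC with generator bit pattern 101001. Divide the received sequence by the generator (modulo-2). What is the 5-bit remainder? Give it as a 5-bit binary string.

10101

Modulo-2 division of 11011101010100010 by 101001:
  pos 0: 110111 XOR 101001 = 011110
  pos 1: 111100 XOR 101001 = 010101
  pos 2: 101011 XOR 101001 = 000010
  pos 6: 100101 XOR 101001 = 001100
  pos 8: 110000 XOR 101001 = 011001
  pos 9: 110010 XOR 101001 = 011011
  pos 10: 110111 XOR 101001 = 011110
  pos 11: 111100 XOR 101001 = 010101
Remainder = 10101 (nonzero — an error is detected).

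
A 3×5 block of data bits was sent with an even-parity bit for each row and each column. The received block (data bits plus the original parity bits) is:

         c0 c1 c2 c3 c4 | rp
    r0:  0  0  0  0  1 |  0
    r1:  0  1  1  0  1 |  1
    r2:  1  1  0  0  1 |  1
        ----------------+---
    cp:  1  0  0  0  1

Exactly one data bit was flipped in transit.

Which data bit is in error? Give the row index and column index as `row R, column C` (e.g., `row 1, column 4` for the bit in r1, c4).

Recompute each row's even parity and compare to rp:
  r0: data parity 1, sent rp 0 → mismatch
  r1: data parity 1, sent rp 1 → ok
  r2: data parity 1, sent rp 1 → ok
Recompute each column's even parity and compare to cp:
  c0: data parity 1, sent cp 1 → ok
  c1: data parity 0, sent cp 0 → ok
  c2: data parity 1, sent cp 0 → mismatch
  c3: data parity 0, sent cp 0 → ok
  c4: data parity 1, sent cp 1 → ok
Exactly one row (r0) and one column (c2) fail → the flipped bit is at their intersection.

row 0, column 2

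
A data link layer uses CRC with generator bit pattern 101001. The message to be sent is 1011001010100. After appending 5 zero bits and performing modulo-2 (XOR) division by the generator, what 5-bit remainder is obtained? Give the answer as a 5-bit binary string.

Append 5 zeros: 101100101010000000. Divide by 101001 (XOR where the leading bit is 1):
  pos 0: 101100 XOR 101001 = 000101
  pos 3: 101101 XOR 101001 = 000100
  pos 6: 100010 XOR 101001 = 001011
  pos 8: 101100 XOR 101001 = 000101
  pos 11: 101000 XOR 101001 = 000001
Remainder (last 5 bits) = 00010. This is the CRC / FCS.

00010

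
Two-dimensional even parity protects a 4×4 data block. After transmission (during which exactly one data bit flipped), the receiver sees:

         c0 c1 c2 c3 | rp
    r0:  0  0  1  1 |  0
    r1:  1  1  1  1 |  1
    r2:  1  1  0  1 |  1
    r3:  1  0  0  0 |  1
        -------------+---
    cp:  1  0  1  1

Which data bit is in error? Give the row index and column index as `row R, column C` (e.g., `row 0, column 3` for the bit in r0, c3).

Recompute each row's even parity and compare to rp:
  r0: data parity 0, sent rp 0 → ok
  r1: data parity 0, sent rp 1 → mismatch
  r2: data parity 1, sent rp 1 → ok
  r3: data parity 1, sent rp 1 → ok
Recompute each column's even parity and compare to cp:
  c0: data parity 1, sent cp 1 → ok
  c1: data parity 0, sent cp 0 → ok
  c2: data parity 0, sent cp 1 → mismatch
  c3: data parity 1, sent cp 1 → ok
Exactly one row (r1) and one column (c2) fail → the flipped bit is at their intersection.

row 1, column 2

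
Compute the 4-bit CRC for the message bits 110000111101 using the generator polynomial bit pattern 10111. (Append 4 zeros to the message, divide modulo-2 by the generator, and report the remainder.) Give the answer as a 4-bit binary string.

1000

Append 4 zeros: 1100001111010000. Divide by 10111 (XOR where the leading bit is 1):
  pos 0: 11000 XOR 10111 = 01111
  pos 1: 11110 XOR 10111 = 01001
  pos 2: 10011 XOR 10111 = 00100
  pos 4: 10011 XOR 10111 = 00100
  pos 6: 10010 XOR 10111 = 00101
  pos 8: 10110 XOR 10111 = 00001
Remainder (last 4 bits) = 1000. This is the CRC / FCS.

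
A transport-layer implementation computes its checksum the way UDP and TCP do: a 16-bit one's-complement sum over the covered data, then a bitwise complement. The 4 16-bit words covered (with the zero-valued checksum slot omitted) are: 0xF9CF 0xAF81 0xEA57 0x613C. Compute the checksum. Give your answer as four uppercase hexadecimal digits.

0B1A

One's-complement addition (fold any carry out of bit 15 back into bit 0):
  0xF9CF + 0xAF81 = 0x1A950 → wrap carry → 0xA951
  0xA951 + 0xEA57 = 0x193A8 → wrap carry → 0x93A9
  0x93A9 + 0x613C = 0x0F4E5
One's-complement sum = 0xF4E5.
Checksum = ~0xF4E5 & 0xFFFF = 0x0B1A.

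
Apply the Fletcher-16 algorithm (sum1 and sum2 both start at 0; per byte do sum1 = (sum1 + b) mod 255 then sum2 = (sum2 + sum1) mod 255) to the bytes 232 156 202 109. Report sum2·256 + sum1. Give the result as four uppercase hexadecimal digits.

7CBD

Running sums (mod 255):
  after byte 0 (232): sum1=232, sum2=232
  after byte 1 (156): sum1=133, sum2=110
  after byte 2 (202): sum1=80, sum2=190
  after byte 3 (109): sum1=189, sum2=124
Checksum = sum2·256 + sum1 = 124·256 + 189 = 31933 = 0x7CBD.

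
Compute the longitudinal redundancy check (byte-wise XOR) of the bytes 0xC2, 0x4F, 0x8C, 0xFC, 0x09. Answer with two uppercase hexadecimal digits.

F4

XOR the bytes together:
  start with 0xC2
  0xC2 ⊕ 0x4F = 0x8D
  0x8D ⊕ 0x8C = 0x01
  0x01 ⊕ 0xFC = 0xFD
  0xFD ⊕ 0x09 = 0xF4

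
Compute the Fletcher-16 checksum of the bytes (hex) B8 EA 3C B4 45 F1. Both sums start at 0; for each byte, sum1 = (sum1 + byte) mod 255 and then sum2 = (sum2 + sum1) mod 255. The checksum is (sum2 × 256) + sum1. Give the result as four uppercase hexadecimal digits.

Running sums (mod 255):
  after byte 0 (B8): sum1=184, sum2=184
  after byte 1 (EA): sum1=163, sum2=92
  after byte 2 (3C): sum1=223, sum2=60
  after byte 3 (B4): sum1=148, sum2=208
  after byte 4 (45): sum1=217, sum2=170
  after byte 5 (F1): sum1=203, sum2=118
Checksum = sum2·256 + sum1 = 118·256 + 203 = 30411 = 0x76CB.

76CB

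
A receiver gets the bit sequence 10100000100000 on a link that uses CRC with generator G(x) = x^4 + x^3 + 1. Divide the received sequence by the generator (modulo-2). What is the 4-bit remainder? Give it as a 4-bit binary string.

Modulo-2 division of 10100000100000 by 11001:
  pos 0: 10100 XOR 11001 = 01101
  pos 1: 11010 XOR 11001 = 00011
  pos 4: 11001 XOR 11001 = 00000
Remainder = 0000 (zero — the frame passes the CRC check).

0000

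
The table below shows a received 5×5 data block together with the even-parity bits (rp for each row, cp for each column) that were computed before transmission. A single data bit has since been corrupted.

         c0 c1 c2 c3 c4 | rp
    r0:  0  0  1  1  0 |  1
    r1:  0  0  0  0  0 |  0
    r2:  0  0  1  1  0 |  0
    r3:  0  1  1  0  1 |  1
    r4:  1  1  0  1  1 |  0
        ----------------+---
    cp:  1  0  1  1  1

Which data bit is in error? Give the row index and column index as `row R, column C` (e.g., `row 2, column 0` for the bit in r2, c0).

Recompute each row's even parity and compare to rp:
  r0: data parity 0, sent rp 1 → mismatch
  r1: data parity 0, sent rp 0 → ok
  r2: data parity 0, sent rp 0 → ok
  r3: data parity 1, sent rp 1 → ok
  r4: data parity 0, sent rp 0 → ok
Recompute each column's even parity and compare to cp:
  c0: data parity 1, sent cp 1 → ok
  c1: data parity 0, sent cp 0 → ok
  c2: data parity 1, sent cp 1 → ok
  c3: data parity 1, sent cp 1 → ok
  c4: data parity 0, sent cp 1 → mismatch
Exactly one row (r0) and one column (c4) fail → the flipped bit is at their intersection.

row 0, column 4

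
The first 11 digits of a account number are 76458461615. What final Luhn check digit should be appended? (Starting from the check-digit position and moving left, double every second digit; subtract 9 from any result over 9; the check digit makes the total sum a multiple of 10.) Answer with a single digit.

Partial digits right→left: 5 1 6 1 6 4 8 5 4 6 7
Double every second digit counting from the check-digit position (so the 1st, 3rd, 5th, ... of the partial from the right).
  doubled (with −9 where >9): 1 3 3 7 8 5 → sum 27
  kept as-is: 1 1 4 5 6 → sum 17
Total = 27 + 17 = 44.
Check digit = (10 − (44 mod 10)) mod 10 = 6.

6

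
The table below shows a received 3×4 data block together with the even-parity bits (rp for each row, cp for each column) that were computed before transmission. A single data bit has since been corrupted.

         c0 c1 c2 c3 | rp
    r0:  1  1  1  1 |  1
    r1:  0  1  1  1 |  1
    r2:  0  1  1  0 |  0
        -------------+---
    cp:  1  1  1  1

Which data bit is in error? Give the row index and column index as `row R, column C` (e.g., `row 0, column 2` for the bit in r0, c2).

row 0, column 3

Recompute each row's even parity and compare to rp:
  r0: data parity 0, sent rp 1 → mismatch
  r1: data parity 1, sent rp 1 → ok
  r2: data parity 0, sent rp 0 → ok
Recompute each column's even parity and compare to cp:
  c0: data parity 1, sent cp 1 → ok
  c1: data parity 1, sent cp 1 → ok
  c2: data parity 1, sent cp 1 → ok
  c3: data parity 0, sent cp 1 → mismatch
Exactly one row (r0) and one column (c3) fail → the flipped bit is at their intersection.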